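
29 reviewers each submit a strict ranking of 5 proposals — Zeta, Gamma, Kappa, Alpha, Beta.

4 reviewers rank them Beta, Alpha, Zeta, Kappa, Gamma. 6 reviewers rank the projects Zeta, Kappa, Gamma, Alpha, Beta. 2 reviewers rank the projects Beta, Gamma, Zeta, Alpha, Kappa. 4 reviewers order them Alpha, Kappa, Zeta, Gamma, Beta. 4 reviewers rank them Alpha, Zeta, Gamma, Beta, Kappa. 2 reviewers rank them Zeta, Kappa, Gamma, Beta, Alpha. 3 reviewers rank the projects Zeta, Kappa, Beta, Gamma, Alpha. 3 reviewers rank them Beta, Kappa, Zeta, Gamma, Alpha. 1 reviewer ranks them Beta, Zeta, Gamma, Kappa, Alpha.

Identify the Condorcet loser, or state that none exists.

Pairwise majorities:
Zeta vs Gamma: Zeta, 27–2.
Zeta vs Kappa: 22 to 7, Zeta.
Zeta vs Alpha: Zeta wins 17–12.
Zeta vs Beta: Zeta wins 19–10.
Gamma vs Kappa: Kappa wins 22–7.
Gamma vs Alpha: Gamma preferred on 6+2+2+3+3+1 = 17 ballots; Gamma wins 17–12.
Gamma vs Beta: 6+4+4+2 = 16 for Gamma, 13 for Beta — Gamma by 16–13.
Kappa vs Alpha: Kappa, 15–14.
Kappa vs Beta: Kappa, 15–14.
Alpha vs Beta: Beta wins 15–14.
Only Alpha has no wins; Alpha is the Condorcet loser.

Alpha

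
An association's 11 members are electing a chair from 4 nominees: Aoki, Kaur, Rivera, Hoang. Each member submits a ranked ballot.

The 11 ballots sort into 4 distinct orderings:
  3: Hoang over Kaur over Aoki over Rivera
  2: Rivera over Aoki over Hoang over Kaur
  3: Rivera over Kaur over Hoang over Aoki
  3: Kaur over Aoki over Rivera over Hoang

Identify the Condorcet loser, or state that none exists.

Head-to-head results (11 voters):
Aoki–Kaur: Kaur 9–2.
Aoki vs Rivera: Aoki is ranked higher on 3+3 = 6 ballots, Rivera on 5. Aoki wins 6–5.
Aoki–Hoang: Hoang 6–5.
Kaur vs Rivera: Kaur, 6–5.
Kaur vs Hoang: Kaur wins 6–5.
Rivera vs Hoang: Rivera wins 8–3.
No candidate is winless: Aoki beats Rivera; Kaur beats Aoki; Rivera beats Hoang; Hoang beats Aoki. There is no Condorcet loser.

none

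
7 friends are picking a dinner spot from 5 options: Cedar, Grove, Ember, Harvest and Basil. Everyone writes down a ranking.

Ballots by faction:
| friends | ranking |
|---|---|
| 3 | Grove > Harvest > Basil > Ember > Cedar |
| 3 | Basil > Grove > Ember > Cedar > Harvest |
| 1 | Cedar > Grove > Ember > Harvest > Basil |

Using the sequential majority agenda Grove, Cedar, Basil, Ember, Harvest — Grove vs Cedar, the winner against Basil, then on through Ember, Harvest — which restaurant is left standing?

Round 1: Grove vs Cedar — 6–1, Grove advances.
Round 2: Grove vs Basil — 4–3, Grove advances.
Round 3: Grove vs Ember — 7–0, Grove advances.
Round 4: Grove vs Harvest — 7–0, Grove advances.
The agenda winner is Grove.

Grove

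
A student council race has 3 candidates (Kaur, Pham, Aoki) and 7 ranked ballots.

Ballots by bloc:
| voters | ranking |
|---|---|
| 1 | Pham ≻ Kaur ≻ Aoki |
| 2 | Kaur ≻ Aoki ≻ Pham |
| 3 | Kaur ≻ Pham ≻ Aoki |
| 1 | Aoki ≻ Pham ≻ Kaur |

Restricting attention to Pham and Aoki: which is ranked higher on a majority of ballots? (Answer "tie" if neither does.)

Ballots ranking Pham above Aoki: 1 + 3 = 4.
Ballots ranking Aoki above Pham: 7 − 4 = 3.
Pham wins the head-to-head 4–3.

Pham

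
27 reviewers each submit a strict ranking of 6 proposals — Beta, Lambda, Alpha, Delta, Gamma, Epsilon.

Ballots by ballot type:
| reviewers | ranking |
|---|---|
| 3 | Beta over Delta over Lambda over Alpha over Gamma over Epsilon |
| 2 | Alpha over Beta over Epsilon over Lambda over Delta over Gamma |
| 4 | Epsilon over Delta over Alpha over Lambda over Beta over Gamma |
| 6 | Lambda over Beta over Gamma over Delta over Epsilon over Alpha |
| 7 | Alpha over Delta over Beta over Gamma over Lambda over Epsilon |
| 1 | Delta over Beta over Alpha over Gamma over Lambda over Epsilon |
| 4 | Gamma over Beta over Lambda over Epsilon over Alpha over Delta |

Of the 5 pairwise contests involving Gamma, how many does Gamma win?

Gamma against each rival (27 reviewers):
Gamma vs Beta: Gamma preferred on 4 ballots; Beta wins 23–4.
Gamma vs Lambda: 7+1+4 = 12 for Gamma, 15 for Lambda — Lambda by 15–12.
Gamma vs Alpha: 10 to 17, Alpha.
Gamma vs Delta: 10 to 17, Delta.
Gamma vs Epsilon: 3+6+7+1+4 = 21 for Gamma, 6 for Epsilon — Gamma by 21–6.
Gamma beats Epsilon; loses to Beta, Lambda, Alpha, Delta — 1 pairwise win.

1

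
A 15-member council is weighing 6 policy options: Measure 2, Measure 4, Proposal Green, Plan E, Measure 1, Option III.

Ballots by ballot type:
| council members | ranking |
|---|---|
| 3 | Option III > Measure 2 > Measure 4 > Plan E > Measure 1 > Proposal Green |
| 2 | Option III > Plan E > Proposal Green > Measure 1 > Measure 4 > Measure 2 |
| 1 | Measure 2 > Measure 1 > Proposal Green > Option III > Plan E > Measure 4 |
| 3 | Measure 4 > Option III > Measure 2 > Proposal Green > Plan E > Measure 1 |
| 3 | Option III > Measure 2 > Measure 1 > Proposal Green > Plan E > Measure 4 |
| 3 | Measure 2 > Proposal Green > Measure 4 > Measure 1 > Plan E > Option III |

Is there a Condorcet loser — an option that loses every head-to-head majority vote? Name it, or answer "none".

Head-to-head results (15 council members):
Measure 2 vs Measure 4: Measure 2, 10–5.
Measure 2–Proposal Green: Measure 2 13–2.
Measure 2 vs Plan E: 3+1+3+3+3 = 13 for Measure 2, 2 for Plan E — Measure 2 by 13–2.
Measure 2–Measure 1: Measure 2 13–2.
Measure 2 vs Option III: Option III, 11–4.
Measure 4 vs Proposal Green: 3+3 = 6 for Measure 4, 9 for Proposal Green — Proposal Green by 9–6.
Measure 4 vs Plan E: Measure 4 is ranked higher on 3+3+3 = 9 ballots, Plan E on 6. Measure 4 wins 9–6.
Measure 4 vs Measure 1: Measure 4 preferred on 3+3+3 = 9 ballots; Measure 4 wins 9–6.
Measure 4 vs Option III: Option III, 9–6.
Proposal Green vs Plan E: Proposal Green preferred on 1+3+3+3 = 10 ballots; Proposal Green wins 10–5.
Proposal Green vs Measure 1: Proposal Green is ranked higher on 2+3+3 = 8 ballots, Measure 1 on 7. Proposal Green wins 8–7.
Proposal Green vs Option III: 4 to 11, Option III.
Plan E vs Measure 1: Plan E wins 8–7.
Plan E vs Option III: Option III, 12–3.
Measure 1 vs Option III: Measure 1 is ranked higher on 1+3 = 4 ballots, Option III on 11. Option III wins 11–4.
Measure 1 loses to every other option — it is the Condorcet loser.

Measure 1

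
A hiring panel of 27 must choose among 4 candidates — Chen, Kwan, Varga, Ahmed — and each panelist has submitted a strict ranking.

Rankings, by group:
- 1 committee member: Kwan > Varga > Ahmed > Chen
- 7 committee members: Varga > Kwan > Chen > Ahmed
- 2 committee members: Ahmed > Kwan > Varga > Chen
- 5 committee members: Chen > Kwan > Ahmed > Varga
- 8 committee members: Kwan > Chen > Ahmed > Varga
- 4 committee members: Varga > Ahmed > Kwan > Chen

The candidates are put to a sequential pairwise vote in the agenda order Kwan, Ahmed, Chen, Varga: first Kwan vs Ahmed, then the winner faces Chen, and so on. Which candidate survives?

Kwan

Round 1: Kwan vs Ahmed — 21–6, Kwan advances.
Round 2: Kwan vs Chen — 22–5, Kwan advances.
Round 3: Kwan vs Varga — 16–11, Kwan advances.
Kwan survives the agenda.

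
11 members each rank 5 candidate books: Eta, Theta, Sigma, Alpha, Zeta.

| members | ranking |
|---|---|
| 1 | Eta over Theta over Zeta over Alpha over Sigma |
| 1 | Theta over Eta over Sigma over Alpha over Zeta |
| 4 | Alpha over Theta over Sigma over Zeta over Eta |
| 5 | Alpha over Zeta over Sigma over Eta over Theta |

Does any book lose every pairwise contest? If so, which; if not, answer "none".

none

Pairwise majorities:
Eta vs Theta: Eta preferred on 1+5 = 6 ballots; Eta wins 6–5.
Eta vs Sigma: 1+1 = 2 for Eta, 9 for Sigma — Sigma by 9–2.
Eta–Alpha: Alpha 9–2.
Eta vs Zeta: Eta is ranked higher on 1+1 = 2 ballots, Zeta on 9. Zeta wins 9–2.
Theta vs Sigma: Theta is ranked higher on 1+1+4 = 6 ballots, Sigma on 5. Theta wins 6–5.
Theta vs Alpha: 1+1 = 2 for Theta, 9 for Alpha — Alpha by 9–2.
Theta vs Zeta: Theta wins 6–5.
Sigma–Alpha: Alpha 10–1.
Sigma–Zeta: Zeta 6–5.
Alpha vs Zeta: 10 to 1, Alpha.
Every book wins at least one matchup (Eta beats Theta; Theta beats Sigma; Sigma beats Eta; Alpha beats Eta; Zeta beats Eta), so there is no Condorcet loser.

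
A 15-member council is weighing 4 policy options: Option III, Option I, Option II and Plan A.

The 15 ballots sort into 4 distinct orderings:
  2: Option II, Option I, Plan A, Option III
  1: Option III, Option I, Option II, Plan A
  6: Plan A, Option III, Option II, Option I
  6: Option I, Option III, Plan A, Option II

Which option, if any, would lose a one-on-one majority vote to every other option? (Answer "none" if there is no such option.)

none

Pairwise majorities:
Option III vs Option I: Option III is ranked higher on 1+6 = 7 ballots, Option I on 8. Option I wins 8–7.
Option III vs Option II: 13 to 2, Option III.
Option III vs Plan A: Option III is ranked higher on 1+6 = 7 ballots, Plan A on 8. Plan A wins 8–7.
Option I vs Option II: Option I is ranked higher on 1+6 = 7 ballots, Option II on 8. Option II wins 8–7.
Option I vs Plan A: 2+1+6 = 9 for Option I, 6 for Plan A — Option I by 9–6.
Option II vs Plan A: Option II is ranked higher on 2+1 = 3 ballots, Plan A on 12. Plan A wins 12–3.
Every option wins at least one matchup (Option III beats Option II; Option I beats Option III; Option II beats Option I; Plan A beats Option III), so there is no Condorcet loser.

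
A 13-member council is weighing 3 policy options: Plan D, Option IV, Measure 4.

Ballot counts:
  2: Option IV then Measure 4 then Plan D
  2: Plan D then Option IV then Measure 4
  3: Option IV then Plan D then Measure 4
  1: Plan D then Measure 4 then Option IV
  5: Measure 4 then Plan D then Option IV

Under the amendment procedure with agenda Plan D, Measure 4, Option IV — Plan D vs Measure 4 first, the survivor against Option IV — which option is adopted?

Option IV

Round 1: Plan D vs Measure 4 — 6–7, Measure 4 advances.
Round 2: Measure 4 vs Option IV — 6–7, Option IV advances.
The agenda winner is Option IV.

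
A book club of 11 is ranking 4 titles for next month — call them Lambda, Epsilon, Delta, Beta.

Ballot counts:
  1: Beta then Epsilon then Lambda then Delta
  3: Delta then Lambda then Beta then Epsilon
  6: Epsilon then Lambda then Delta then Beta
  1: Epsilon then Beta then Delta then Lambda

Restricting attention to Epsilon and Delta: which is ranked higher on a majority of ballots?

Ballots ranking Epsilon above Delta: 1 + 6 + 1 = 8.
Ballots ranking Delta above Epsilon: 11 − 8 = 3.
Epsilon wins the head-to-head 8–3.

Epsilon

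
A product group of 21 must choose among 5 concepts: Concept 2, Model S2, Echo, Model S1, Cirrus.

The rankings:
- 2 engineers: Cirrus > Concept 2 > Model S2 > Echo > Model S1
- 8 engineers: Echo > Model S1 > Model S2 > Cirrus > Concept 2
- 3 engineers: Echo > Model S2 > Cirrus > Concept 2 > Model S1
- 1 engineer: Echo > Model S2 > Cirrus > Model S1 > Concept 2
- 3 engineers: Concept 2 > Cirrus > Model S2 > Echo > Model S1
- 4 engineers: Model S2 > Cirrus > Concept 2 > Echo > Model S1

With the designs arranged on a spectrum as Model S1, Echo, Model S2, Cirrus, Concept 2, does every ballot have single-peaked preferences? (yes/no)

yes

Axis positions: Model S1=1, Echo=2, Model S2=3, Cirrus=4, Concept 2=5.
Ballot type 1 (peak Cirrus at position 4): ranking walks positions 4-5-3-2-1, expanding outward from the peak — single-peaked.
Ballot type 2 (peak Echo at position 2): ranking walks positions 2-1-3-4-5, expanding outward from the peak — single-peaked.
Ballot type 3 (peak Echo at position 2): ranking walks positions 2-3-4-5-1, expanding outward from the peak — single-peaked.
Ballot type 4 (peak Echo at position 2): ranking walks positions 2-3-4-1-5, expanding outward from the peak — single-peaked.
Ballot type 5 (peak Concept 2 at position 5): ranking walks positions 5-4-3-2-1, expanding outward from the peak — single-peaked.
Ballot type 6 (peak Model S2 at position 3): ranking walks positions 3-4-5-2-1, expanding outward from the peak — single-peaked.
Every ranking is single-peaked on this axis.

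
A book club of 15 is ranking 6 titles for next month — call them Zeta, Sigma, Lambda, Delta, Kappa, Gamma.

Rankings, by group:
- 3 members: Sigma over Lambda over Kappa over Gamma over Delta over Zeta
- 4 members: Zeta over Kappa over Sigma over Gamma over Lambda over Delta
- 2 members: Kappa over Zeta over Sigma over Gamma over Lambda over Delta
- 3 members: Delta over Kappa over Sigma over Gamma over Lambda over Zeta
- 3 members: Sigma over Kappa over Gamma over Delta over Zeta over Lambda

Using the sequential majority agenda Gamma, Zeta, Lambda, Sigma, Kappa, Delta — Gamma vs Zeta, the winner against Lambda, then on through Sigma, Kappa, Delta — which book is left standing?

Round 1: Gamma vs Zeta — 9–6, Gamma advances.
Round 2: Gamma vs Lambda — 12–3, Gamma advances.
Round 3: Gamma vs Sigma — 0–15, Sigma advances.
Round 4: Sigma vs Kappa — 6–9, Kappa advances.
Round 5: Kappa vs Delta — 12–3, Kappa advances.
The agenda winner is Kappa.

Kappa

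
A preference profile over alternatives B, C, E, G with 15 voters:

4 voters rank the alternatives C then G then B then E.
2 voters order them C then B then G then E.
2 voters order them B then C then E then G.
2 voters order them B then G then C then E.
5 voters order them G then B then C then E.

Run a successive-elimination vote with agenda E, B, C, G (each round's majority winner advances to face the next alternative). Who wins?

Round 1: E vs B — 0–15, B advances.
Round 2: B vs C — 9–6, B advances.
Round 3: B vs G — 6–9, G advances.
G survives the agenda.

G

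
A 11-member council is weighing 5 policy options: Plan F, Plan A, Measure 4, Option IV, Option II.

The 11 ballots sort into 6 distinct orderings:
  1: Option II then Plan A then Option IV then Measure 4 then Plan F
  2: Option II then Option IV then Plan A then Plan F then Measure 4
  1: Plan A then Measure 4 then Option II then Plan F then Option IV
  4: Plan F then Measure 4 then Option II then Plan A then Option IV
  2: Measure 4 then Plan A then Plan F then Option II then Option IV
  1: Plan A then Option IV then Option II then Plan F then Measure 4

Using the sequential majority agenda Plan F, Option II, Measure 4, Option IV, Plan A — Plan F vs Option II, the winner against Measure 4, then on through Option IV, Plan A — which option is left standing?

Plan A

Round 1: Plan F vs Option II — 6–5, Plan F advances.
Round 2: Plan F vs Measure 4 — 7–4, Plan F advances.
Round 3: Plan F vs Option IV — 7–4, Plan F advances.
Round 4: Plan F vs Plan A — 4–7, Plan A advances.
Plan A survives the agenda.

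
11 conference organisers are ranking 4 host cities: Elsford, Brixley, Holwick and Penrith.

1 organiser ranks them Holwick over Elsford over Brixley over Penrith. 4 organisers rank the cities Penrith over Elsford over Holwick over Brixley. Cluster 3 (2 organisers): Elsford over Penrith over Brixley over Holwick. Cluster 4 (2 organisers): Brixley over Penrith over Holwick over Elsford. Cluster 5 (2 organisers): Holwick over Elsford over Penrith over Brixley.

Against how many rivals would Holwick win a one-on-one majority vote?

1

Holwick against each rival (11 organisers):
Holwick vs Elsford: Elsford wins 6–5.
Holwick vs Brixley: Holwick is ranked higher on 1+4+2 = 7 ballots, Brixley on 4. Holwick wins 7–4.
Holwick vs Penrith: 1+2 = 3 for Holwick, 8 for Penrith — Penrith by 8–3.
Holwick beats Brixley; loses to Elsford, Penrith — 1 pairwise win.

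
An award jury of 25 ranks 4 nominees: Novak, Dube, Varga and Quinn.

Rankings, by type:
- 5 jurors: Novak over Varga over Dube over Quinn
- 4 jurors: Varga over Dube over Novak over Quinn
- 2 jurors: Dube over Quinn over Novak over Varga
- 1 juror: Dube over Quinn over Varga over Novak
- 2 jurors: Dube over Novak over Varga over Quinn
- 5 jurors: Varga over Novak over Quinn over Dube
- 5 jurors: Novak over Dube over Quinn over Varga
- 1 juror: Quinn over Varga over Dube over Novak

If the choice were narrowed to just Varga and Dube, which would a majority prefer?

Varga

Ballots ranking Varga above Dube: 5 + 4 + 5 + 1 = 15.
Ballots ranking Dube above Varga: 25 − 15 = 10.
Varga wins the head-to-head 15–10.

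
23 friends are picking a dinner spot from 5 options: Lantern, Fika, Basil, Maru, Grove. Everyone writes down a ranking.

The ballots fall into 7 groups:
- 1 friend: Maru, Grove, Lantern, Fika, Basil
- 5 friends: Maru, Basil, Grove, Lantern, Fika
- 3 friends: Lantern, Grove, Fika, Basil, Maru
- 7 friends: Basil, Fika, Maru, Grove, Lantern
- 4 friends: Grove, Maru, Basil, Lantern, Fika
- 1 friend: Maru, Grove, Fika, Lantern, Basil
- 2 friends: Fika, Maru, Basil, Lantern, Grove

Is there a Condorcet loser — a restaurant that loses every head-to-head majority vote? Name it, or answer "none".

Head-to-head results (23 friends):
Lantern vs Fika: Lantern, 13–10.
Lantern vs Basil: Lantern is ranked higher on 1+3+1 = 5 ballots, Basil on 18. Basil wins 18–5.
Lantern vs Maru: Maru wins 20–3.
Lantern vs Grove: Grove, 18–5.
Fika vs Basil: 1+3+1+2 = 7 for Fika, 16 for Basil — Basil by 16–7.
Fika vs Maru: Fika preferred on 3+7+2 = 12 ballots; Fika wins 12–11.
Fika vs Grove: Grove, 14–9.
Basil vs Maru: Maru, 13–10.
Basil–Grove: Basil 14–9.
Maru vs Grove: Maru, 16–7.
Every restaurant wins at least one matchup (Lantern beats Fika; Fika beats Maru; Basil beats Lantern; Maru beats Lantern; Grove beats Lantern), so there is no Condorcet loser.

none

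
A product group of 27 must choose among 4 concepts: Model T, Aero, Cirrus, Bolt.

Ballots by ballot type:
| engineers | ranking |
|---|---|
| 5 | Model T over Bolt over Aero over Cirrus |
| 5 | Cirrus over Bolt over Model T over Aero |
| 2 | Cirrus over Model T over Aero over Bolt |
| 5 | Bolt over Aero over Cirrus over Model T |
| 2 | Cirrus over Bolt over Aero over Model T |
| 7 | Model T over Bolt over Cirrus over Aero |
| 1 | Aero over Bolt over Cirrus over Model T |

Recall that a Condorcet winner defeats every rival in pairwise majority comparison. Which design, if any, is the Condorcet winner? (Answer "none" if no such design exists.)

none

Head-to-head results (27 engineers):
Model T vs Aero: Model T, 19–8.
Model T–Cirrus: Cirrus 15–12.
Model T vs Bolt: Model T, 14–13.
Aero vs Cirrus: 11 to 16, Cirrus.
Aero vs Bolt: Bolt, 24–3.
Cirrus vs Bolt: Bolt wins 18–9.
Each design drops at least one matchup (Model T loses to Cirrus; Aero loses to Model T; Cirrus loses to Bolt; Bolt loses to Model T); the cycle Model T beats Bolt beats Cirrus beats Model T rules out a Condorcet winner.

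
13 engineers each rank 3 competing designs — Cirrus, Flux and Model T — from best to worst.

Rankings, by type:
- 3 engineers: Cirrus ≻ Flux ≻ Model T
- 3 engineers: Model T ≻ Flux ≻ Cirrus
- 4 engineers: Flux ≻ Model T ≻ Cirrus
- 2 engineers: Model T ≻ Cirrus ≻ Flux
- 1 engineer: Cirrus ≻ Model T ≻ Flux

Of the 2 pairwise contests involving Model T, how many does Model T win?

1

Model T against each rival (13 engineers):
Model T vs Cirrus: 3+4+2 = 9 for Model T, 4 for Cirrus — Model T by 9–4.
Model T vs Flux: Flux wins 7–6.
Model T beats Cirrus; loses to Flux — 1 pairwise win.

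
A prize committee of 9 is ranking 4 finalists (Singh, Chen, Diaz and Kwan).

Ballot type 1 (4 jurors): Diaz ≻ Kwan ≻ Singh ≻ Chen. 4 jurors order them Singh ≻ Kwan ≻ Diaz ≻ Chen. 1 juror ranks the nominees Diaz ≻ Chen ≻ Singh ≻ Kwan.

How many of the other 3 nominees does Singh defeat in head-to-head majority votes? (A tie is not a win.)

2

Singh against each rival (9 jurors):
Singh–Chen: Singh 8–1.
Singh–Diaz: Diaz 5–4.
Singh–Kwan: Singh 5–4.
Singh beats Chen, Kwan; loses to Diaz — 2 pairwise wins.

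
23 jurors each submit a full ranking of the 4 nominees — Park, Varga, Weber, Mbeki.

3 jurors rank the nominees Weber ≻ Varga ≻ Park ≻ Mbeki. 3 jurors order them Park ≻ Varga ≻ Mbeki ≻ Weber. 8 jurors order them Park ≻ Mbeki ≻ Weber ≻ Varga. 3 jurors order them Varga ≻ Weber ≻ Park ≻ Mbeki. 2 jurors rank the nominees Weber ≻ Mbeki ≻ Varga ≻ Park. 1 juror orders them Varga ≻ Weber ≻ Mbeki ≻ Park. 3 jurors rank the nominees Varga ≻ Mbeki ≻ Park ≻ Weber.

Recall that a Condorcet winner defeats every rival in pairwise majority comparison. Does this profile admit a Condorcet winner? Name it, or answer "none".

Pairwise majorities:
Park vs Varga: Varga, 12–11.
Park–Weber: Park 14–9.
Park vs Mbeki: Park, 17–6.
Varga–Weber: Weber 13–10.
Varga vs Mbeki: Varga is ranked higher on 3+3+3+1+3 = 13 ballots, Mbeki on 10. Varga wins 13–10.
Weber–Mbeki: Mbeki 14–9.
Each nominee drops at least one matchup (Park loses to Varga; Varga loses to Weber; Weber loses to Park; Mbeki loses to Park); the cycle Park → Weber → Varga → Park rules out a Condorcet winner.

none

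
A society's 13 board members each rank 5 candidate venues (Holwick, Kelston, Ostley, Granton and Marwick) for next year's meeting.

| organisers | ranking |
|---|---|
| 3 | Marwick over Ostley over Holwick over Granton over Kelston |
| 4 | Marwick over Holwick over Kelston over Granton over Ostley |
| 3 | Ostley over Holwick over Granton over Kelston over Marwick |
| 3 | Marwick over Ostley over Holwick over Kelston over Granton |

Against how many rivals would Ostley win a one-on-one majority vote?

Ostley against each rival (13 organisers):
Ostley vs Holwick: 9 to 4, Ostley.
Ostley vs Kelston: 3+3+3 = 9 for Ostley, 4 for Kelston — Ostley by 9–4.
Ostley–Granton: Ostley 9–4.
Ostley vs Marwick: Marwick, 10–3.
Ostley beats Holwick, Kelston, Granton; loses to Marwick — 3 pairwise wins.

3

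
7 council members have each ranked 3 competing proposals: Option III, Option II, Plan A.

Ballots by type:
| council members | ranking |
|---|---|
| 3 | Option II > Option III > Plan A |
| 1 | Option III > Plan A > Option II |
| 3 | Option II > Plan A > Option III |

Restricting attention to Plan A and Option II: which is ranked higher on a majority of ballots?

Option II

Ballots ranking Plan A above Option II: 1.
Ballots ranking Option II above Plan A: 7 − 1 = 6.
Option II wins the head-to-head 6–1.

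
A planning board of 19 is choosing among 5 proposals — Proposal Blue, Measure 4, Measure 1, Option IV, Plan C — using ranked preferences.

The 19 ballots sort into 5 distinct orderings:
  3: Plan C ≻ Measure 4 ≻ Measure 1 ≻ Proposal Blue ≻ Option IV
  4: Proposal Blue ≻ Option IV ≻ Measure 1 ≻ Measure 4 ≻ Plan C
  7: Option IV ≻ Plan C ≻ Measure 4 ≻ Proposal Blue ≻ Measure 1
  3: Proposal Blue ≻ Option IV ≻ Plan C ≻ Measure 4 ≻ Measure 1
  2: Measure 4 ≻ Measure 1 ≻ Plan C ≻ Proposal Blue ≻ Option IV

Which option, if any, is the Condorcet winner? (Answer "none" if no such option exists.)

Check each pair by majority over 19 ballots:
Proposal Blue vs Measure 4: Measure 4, 12–7.
Proposal Blue vs Measure 1: Proposal Blue, 14–5.
Proposal Blue vs Option IV: Proposal Blue, 12–7.
Proposal Blue vs Plan C: Plan C wins 12–7.
Measure 4 vs Measure 1: Measure 4 wins 15–4.
Measure 4 vs Option IV: Option IV wins 14–5.
Measure 4 vs Plan C: Plan C wins 13–6.
Measure 1 vs Option IV: Option IV, 14–5.
Measure 1 vs Plan C: Plan C wins 13–6.
Option IV vs Plan C: Option IV, 14–5.
Each option drops at least one matchup (Proposal Blue loses to Measure 4; Measure 4 loses to Option IV; Measure 1 loses to Proposal Blue; Option IV loses to Proposal Blue; Plan C loses to Option IV); the cycle Proposal Blue > Option IV > Measure 4 > Proposal Blue rules out a Condorcet winner.

none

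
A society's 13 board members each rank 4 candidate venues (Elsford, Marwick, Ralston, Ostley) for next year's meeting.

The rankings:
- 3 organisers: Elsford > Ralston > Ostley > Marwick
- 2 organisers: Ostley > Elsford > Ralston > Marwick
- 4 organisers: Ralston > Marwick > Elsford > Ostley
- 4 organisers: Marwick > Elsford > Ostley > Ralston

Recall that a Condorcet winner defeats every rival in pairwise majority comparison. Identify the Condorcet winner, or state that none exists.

none

Head-to-head results (13 organisers):
Elsford vs Marwick: 5 to 8, Marwick.
Elsford vs Ralston: 9 to 4, Elsford.
Elsford vs Ostley: 3+4+4 = 11 for Elsford, 2 for Ostley — Elsford by 11–2.
Marwick vs Ralston: Marwick is ranked higher on 4 ballots, Ralston on 9. Ralston wins 9–4.
Marwick vs Ostley: Marwick is ranked higher on 4+4 = 8 ballots, Ostley on 5. Marwick wins 8–5.
Ralston vs Ostley: 3+4 = 7 for Ralston, 6 for Ostley — Ralston by 7–6.
No city is unbeaten: Elsford loses to Marwick; Marwick loses to Ralston; Ralston loses to Elsford; Ostley loses to Elsford. In particular Elsford > Ralston > Marwick > Elsford is a majority cycle — no Condorcet winner exists.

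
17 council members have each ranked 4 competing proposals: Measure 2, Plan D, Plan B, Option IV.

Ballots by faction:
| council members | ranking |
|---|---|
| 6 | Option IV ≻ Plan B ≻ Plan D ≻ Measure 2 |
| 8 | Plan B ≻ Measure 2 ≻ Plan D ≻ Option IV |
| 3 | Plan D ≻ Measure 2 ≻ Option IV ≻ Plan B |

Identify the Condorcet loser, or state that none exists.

Head-to-head results (17 council members):
Measure 2–Plan D: Plan D 9–8.
Measure 2 vs Plan B: Measure 2 is ranked higher on 3 ballots, Plan B on 14. Plan B wins 14–3.
Measure 2 vs Option IV: Measure 2 wins 11–6.
Plan D vs Plan B: Plan B, 14–3.
Plan D vs Option IV: Plan D, 11–6.
Plan B vs Option IV: Option IV wins 9–8.
Each option has at least one pairwise win (Measure 2 beats Option IV; Plan D beats Measure 2; Plan B beats Measure 2; Option IV beats Plan B) — no Condorcet loser.

none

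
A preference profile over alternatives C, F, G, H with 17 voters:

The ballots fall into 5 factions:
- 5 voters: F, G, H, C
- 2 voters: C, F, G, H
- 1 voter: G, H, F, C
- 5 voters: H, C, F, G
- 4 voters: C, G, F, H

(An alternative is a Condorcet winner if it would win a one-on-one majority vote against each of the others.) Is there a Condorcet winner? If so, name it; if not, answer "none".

none

Head-to-head results (17 voters):
C–F: C 11–6.
C vs G: C wins 11–6.
C vs H: H wins 11–6.
F vs G: F wins 12–5.
F vs H: F wins 11–6.
G–H: G 12–5.
Every alternative loses at least once (C loses to H; F loses to C; G loses to C; H loses to F). The majority relation contains the cycle C > F > H > C, so there is no Condorcet winner.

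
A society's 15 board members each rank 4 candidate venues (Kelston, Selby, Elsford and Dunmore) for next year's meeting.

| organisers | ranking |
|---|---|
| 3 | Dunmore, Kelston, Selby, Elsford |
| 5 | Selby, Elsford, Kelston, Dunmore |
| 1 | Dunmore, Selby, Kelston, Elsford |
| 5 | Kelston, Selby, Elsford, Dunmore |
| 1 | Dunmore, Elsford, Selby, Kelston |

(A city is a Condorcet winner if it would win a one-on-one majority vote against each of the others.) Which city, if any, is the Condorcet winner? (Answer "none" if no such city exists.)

Check each pair by majority over 15 ballots:
Kelston–Selby: Kelston 8–7.
Kelston vs Elsford: Kelston, 9–6.
Kelston–Dunmore: Kelston 10–5.
Selby vs Elsford: Selby wins 14–1.
Selby vs Dunmore: Selby, 10–5.
Elsford vs Dunmore: Elsford, 10–5.
Kelston wins every pairwise contest, so Kelston is the Condorcet winner.

Kelston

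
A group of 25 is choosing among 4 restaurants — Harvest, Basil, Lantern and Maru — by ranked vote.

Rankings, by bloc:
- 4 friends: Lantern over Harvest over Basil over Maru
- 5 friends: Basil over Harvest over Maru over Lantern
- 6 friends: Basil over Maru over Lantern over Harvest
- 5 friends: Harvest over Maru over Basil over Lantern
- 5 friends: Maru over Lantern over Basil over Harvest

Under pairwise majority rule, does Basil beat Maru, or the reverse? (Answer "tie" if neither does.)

Ballots ranking Basil above Maru: 4 + 5 + 6 = 15.
Ballots ranking Maru above Basil: 25 − 15 = 10.
Basil wins the head-to-head 15–10.

Basil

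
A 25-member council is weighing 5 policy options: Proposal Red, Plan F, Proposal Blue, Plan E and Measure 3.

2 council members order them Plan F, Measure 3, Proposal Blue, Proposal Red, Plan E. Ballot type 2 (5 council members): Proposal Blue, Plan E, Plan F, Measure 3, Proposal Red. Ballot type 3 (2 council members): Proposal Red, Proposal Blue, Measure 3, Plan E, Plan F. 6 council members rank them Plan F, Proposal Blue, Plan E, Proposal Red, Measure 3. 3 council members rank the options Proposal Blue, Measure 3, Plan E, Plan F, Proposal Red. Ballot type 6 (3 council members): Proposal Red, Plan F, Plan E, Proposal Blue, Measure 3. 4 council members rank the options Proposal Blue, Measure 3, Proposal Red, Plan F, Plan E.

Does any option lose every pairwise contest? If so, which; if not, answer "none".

Head-to-head results (25 council members):
Proposal Red vs Plan F: Plan F wins 16–9.
Proposal Red vs Proposal Blue: Proposal Blue wins 20–5.
Proposal Red vs Plan E: Proposal Red preferred on 2+2+3+4 = 11 ballots; Plan E wins 14–11.
Proposal Red vs Measure 3: Measure 3, 14–11.
Plan F vs Proposal Blue: Proposal Blue wins 14–11.
Plan F vs Plan E: 15 to 10, Plan F.
Plan F vs Measure 3: 16 to 9, Plan F.
Proposal Blue vs Plan E: Proposal Blue wins 22–3.
Proposal Blue vs Measure 3: 5+2+6+3+3+4 = 23 for Proposal Blue, 2 for Measure 3 — Proposal Blue by 23–2.
Plan E–Measure 3: Plan E 14–11.
Proposal Red is beaten in every head-to-head and is the Condorcet loser.

Proposal Red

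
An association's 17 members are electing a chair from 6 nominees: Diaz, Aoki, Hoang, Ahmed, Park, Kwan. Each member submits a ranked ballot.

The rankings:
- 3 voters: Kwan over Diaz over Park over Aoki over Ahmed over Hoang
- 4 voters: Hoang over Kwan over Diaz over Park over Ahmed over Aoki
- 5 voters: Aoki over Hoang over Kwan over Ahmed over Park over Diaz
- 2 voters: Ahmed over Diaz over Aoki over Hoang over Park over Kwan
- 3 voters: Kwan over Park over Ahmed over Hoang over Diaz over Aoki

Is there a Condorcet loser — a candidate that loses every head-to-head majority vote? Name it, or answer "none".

none

Head-to-head results (17 voters):
Diaz vs Aoki: Diaz is ranked higher on 3+4+2+3 = 12 ballots, Aoki on 5. Diaz wins 12–5.
Diaz vs Hoang: Hoang, 12–5.
Diaz vs Ahmed: Ahmed, 10–7.
Diaz vs Park: Diaz preferred on 3+4+2 = 9 ballots; Diaz wins 9–8.
Diaz–Kwan: Kwan 15–2.
Aoki vs Hoang: 3+5+2 = 10 for Aoki, 7 for Hoang — Aoki by 10–7.
Aoki vs Ahmed: Aoki preferred on 3+5 = 8 ballots; Ahmed wins 9–8.
Aoki vs Park: 7 to 10, Park.
Aoki–Kwan: Kwan 10–7.
Hoang vs Ahmed: Hoang is ranked higher on 4+5 = 9 ballots, Ahmed on 8. Hoang wins 9–8.
Hoang vs Park: Hoang is ranked higher on 4+5+2 = 11 ballots, Park on 6. Hoang wins 11–6.
Hoang vs Kwan: 11 to 6, Hoang.
Ahmed vs Park: Park, 10–7.
Ahmed vs Kwan: Ahmed is ranked higher on 2 ballots, Kwan on 15. Kwan wins 15–2.
Park vs Kwan: Kwan, 15–2.
Every candidate wins at least one matchup (Diaz beats Aoki; Aoki beats Hoang; Hoang beats Diaz; Ahmed beats Diaz; Park beats Aoki; Kwan beats Diaz), so there is no Condorcet loser.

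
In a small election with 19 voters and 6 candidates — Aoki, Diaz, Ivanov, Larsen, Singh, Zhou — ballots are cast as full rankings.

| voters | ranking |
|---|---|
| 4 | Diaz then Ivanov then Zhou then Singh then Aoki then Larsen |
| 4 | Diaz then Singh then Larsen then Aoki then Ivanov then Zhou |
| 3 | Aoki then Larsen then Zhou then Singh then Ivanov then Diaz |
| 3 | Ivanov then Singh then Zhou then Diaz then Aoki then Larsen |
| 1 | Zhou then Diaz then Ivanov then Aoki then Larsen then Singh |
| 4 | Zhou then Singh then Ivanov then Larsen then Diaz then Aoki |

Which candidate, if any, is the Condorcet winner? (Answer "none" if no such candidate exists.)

none

Check each pair by majority over 19 ballots:
Aoki vs Diaz: 3 for Aoki, 16 for Diaz — Diaz by 16–3.
Aoki vs Ivanov: Ivanov, 12–7.
Aoki vs Larsen: 4+3+3+1 = 11 for Aoki, 8 for Larsen — Aoki by 11–8.
Aoki vs Singh: 3+1 = 4 for Aoki, 15 for Singh — Singh by 15–4.
Aoki vs Zhou: 4+3 = 7 for Aoki, 12 for Zhou — Zhou by 12–7.
Diaz vs Ivanov: Ivanov, 10–9.
Diaz–Larsen: Diaz 12–7.
Diaz vs Singh: Diaz is ranked higher on 4+4+1 = 9 ballots, Singh on 10. Singh wins 10–9.
Diaz vs Zhou: Zhou wins 11–8.
Ivanov vs Larsen: Ivanov wins 12–7.
Ivanov vs Singh: 8 to 11, Singh.
Ivanov vs Zhou: Ivanov, 11–8.
Larsen vs Singh: Singh wins 15–4.
Larsen vs Zhou: Larsen preferred on 4+3 = 7 ballots; Zhou wins 12–7.
Singh vs Zhou: Singh is ranked higher on 4+3 = 7 ballots, Zhou on 12. Zhou wins 12–7.
Each candidate drops at least one matchup (Aoki loses to Diaz; Diaz loses to Ivanov; Ivanov loses to Singh; Larsen loses to Aoki; Singh loses to Zhou; Zhou loses to Ivanov); the cycle Ivanov > Zhou > Singh > Ivanov rules out a Condorcet winner.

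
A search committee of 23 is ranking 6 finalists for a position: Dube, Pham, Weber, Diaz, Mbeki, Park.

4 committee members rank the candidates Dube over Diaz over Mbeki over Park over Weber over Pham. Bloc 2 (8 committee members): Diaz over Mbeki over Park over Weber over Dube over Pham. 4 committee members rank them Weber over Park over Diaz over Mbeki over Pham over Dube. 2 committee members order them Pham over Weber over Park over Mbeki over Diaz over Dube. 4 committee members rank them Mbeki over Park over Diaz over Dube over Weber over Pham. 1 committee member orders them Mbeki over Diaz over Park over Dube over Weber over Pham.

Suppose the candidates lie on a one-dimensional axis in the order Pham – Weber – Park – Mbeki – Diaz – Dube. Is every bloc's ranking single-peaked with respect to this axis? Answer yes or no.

no

Axis positions: Pham=1, Weber=2, Park=3, Mbeki=4, Diaz=5, Dube=6.
Bloc 1 (peak Dube at position 6): ranking walks positions 6-5-4-3-2-1, expanding outward from the peak — single-peaked.
Bloc 2 (peak Diaz at position 5): ranking walks positions 5-4-3-2-6-1, expanding outward from the peak — single-peaked.
Bloc 3: ranking walks positions 2-3-5-4-1-6; Diaz is ranked above Mbeki even though Mbeki lies between Diaz and the peak Weber on the axis — preferences dip and rise again. Not single-peaked.
Bloc 4 (peak Pham at position 1): ranking walks positions 1-2-3-4-5-6, expanding outward from the peak — single-peaked.
Bloc 5 (peak Mbeki at position 4): ranking walks positions 4-3-5-6-2-1, expanding outward from the peak — single-peaked.
Bloc 6 (peak Mbeki at position 4): ranking walks positions 4-5-3-6-2-1, expanding outward from the peak — single-peaked.
Bloc 3 violates single-peakedness, so the profile is not single-peaked on this axis.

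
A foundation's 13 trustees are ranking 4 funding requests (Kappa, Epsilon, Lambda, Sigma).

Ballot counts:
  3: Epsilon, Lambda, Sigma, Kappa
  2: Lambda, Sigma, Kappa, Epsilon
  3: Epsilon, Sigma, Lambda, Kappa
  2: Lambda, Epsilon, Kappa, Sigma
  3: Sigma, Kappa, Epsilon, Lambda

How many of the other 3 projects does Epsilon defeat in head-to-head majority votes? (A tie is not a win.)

3

Epsilon against each rival (13 reviewers):
Epsilon vs Kappa: Epsilon preferred on 3+3+2 = 8 ballots; Epsilon wins 8–5.
Epsilon vs Lambda: Epsilon, 9–4.
Epsilon vs Sigma: Epsilon wins 8–5.
Epsilon beats Kappa, Lambda, Sigma — 3 pairwise wins.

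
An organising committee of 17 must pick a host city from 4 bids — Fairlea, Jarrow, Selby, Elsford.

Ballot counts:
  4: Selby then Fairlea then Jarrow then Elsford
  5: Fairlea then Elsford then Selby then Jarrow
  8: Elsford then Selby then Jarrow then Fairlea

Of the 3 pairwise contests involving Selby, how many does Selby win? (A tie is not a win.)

2

Selby against each rival (17 organisers):
Selby–Fairlea: Selby 12–5.
Selby vs Jarrow: Selby wins 17–0.
Selby vs Elsford: Elsford, 13–4.
Selby beats Fairlea, Jarrow; loses to Elsford — 2 pairwise wins.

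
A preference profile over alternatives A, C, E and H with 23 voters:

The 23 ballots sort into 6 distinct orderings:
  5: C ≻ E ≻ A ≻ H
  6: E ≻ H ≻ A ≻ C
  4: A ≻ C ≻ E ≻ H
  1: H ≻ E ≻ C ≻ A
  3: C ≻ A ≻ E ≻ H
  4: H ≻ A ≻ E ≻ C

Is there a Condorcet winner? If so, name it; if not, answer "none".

none

Head-to-head results (23 voters):
A vs C: 6+4+4 = 14 for A, 9 for C — A by 14–9.
A vs E: A is ranked higher on 4+3+4 = 11 ballots, E on 12. E wins 12–11.
A vs H: 12 to 11, A.
C vs E: C is ranked higher on 5+4+3 = 12 ballots, E on 11. C wins 12–11.
C vs H: 12 to 11, C.
E vs H: 5+6+4+3 = 18 for E, 5 for H — E by 18–5.
No alternative is unbeaten: A loses to E; C loses to A; E loses to C; H loses to A. In particular A beats C beats E beats A is a majority cycle — no Condorcet winner exists.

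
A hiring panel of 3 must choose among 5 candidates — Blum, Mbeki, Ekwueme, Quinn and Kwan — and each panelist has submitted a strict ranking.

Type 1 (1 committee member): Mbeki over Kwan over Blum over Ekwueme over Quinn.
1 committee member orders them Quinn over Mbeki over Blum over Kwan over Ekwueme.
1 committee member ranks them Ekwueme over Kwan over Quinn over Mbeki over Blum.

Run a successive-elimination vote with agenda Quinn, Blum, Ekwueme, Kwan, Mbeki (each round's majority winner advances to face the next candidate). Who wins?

Round 1: Quinn vs Blum — 2–1, Quinn advances.
Round 2: Quinn vs Ekwueme — 1–2, Ekwueme advances.
Round 3: Ekwueme vs Kwan — 1–2, Kwan advances.
Round 4: Kwan vs Mbeki — 1–2, Mbeki advances.
Mbeki survives the agenda.

Mbeki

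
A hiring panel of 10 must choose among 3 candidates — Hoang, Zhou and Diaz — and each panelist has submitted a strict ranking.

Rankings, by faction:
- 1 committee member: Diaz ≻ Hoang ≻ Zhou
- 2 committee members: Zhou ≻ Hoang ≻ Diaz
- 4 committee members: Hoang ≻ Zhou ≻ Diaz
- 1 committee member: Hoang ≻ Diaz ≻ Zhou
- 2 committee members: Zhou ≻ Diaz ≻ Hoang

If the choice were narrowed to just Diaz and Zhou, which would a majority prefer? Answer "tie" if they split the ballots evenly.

Zhou

Ballots ranking Diaz above Zhou: 1 + 1 = 2.
Ballots ranking Zhou above Diaz: 10 − 2 = 8.
Zhou wins the head-to-head 8–2.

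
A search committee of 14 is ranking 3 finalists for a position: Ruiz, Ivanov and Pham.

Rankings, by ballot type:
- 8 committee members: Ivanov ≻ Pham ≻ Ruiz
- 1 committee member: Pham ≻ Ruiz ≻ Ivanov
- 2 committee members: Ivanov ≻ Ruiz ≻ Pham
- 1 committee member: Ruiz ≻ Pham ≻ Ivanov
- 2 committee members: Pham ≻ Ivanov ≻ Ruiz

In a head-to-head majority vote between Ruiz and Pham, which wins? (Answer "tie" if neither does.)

Ballots ranking Ruiz above Pham: 2 + 1 = 3.
Ballots ranking Pham above Ruiz: 14 − 3 = 11.
Pham wins the head-to-head 11–3.

Pham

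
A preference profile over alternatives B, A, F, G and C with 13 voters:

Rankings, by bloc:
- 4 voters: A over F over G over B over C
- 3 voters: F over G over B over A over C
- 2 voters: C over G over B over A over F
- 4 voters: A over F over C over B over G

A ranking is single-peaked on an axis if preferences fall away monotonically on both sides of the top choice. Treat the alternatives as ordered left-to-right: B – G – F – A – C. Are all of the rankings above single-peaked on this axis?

Axis positions: B=1, G=2, F=3, A=4, C=5.
Bloc 1 (peak A at position 4): ranking walks positions 4-3-2-1-5, expanding outward from the peak — single-peaked.
Bloc 2 (peak F at position 3): ranking walks positions 3-2-1-4-5, expanding outward from the peak — single-peaked.
Bloc 3: ranking walks positions 5-2-1-4-3; G is ranked above A even though A lies between G and the peak C on the axis — preferences dip and rise again. Not single-peaked.
Bloc 4: ranking walks positions 4-3-5-1-2; B is ranked above G even though G lies between B and the peak A on the axis — preferences dip and rise again. Not single-peaked.
Bloc 3 violates single-peakedness, so the profile is not single-peaked on this axis.

no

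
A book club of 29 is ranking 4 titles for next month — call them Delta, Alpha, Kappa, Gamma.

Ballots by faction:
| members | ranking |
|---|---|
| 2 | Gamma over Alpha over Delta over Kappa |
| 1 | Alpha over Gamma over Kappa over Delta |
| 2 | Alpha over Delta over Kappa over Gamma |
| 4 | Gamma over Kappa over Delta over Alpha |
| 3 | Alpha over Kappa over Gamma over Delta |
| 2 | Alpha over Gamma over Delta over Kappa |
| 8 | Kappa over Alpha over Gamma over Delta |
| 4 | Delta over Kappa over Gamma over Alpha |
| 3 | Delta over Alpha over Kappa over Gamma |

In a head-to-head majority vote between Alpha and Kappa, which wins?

Ballots ranking Alpha above Kappa: 2 + 1 + 2 + 3 + 2 + 3 = 13.
Ballots ranking Kappa above Alpha: 29 − 13 = 16.
Kappa wins the head-to-head 16–13.

Kappa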